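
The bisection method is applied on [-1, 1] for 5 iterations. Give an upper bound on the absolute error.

Bisection error bound: |error| ≤ (b-a)/2^n
|error| ≤ (1 - (-1))/2^5 = 2/2^5
|error| ≤ 0.0625000000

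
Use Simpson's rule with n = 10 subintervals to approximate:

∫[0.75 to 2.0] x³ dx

f(x) = x³
a = 0.75, b = 2.0, n = 10
h = (b - a)/n = 0.125000

Simpson's rule: (h/3)[f(x₀) + 4f(x₁) + 2f(x₂) + ... + f(xₙ)]

x_0 = 0.7500, f(x_0) = 0.421875, coefficient = 1
x_1 = 0.8750, f(x_1) = 0.669922, coefficient = 4
x_2 = 1.0000, f(x_2) = 1.000000, coefficient = 2
x_3 = 1.1250, f(x_3) = 1.423828, coefficient = 4
x_4 = 1.2500, f(x_4) = 1.953125, coefficient = 2
x_5 = 1.3750, f(x_5) = 2.599609, coefficient = 4
x_6 = 1.5000, f(x_6) = 3.375000, coefficient = 2
x_7 = 1.6250, f(x_7) = 4.291016, coefficient = 4
x_8 = 1.7500, f(x_8) = 5.359375, coefficient = 2
x_9 = 1.8750, f(x_9) = 6.591797, coefficient = 4
x_10 = 2.0000, f(x_10) = 8.000000, coefficient = 1

I ≈ (0.125000/3) × 94.101562 = 3.920898
Exact value: 3.920898
Error: 0.000000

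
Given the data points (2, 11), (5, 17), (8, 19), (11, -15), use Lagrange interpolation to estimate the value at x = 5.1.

Lagrange interpolation formula:
P(x) = Σ yᵢ × Lᵢ(x)
where Lᵢ(x) = Π_{j≠i} (x - xⱼ)/(xᵢ - xⱼ)

L_0(5.1) = (5.1 - 5)/(2 - 5) × (5.1 - 8)/(2 - 8) × (5.1 - 11)/(2 - 11) = -0.010562
L_1(5.1) = (5.1 - 2)/(5 - 2) × (5.1 - 8)/(5 - 8) × (5.1 - 11)/(5 - 11) = 0.982241
L_2(5.1) = (5.1 - 2)/(8 - 2) × (5.1 - 5)/(8 - 5) × (5.1 - 11)/(8 - 11) = 0.033870
L_3(5.1) = (5.1 - 2)/(11 - 2) × (5.1 - 5)/(11 - 5) × (5.1 - 8)/(11 - 8) = -0.005549

P(5.1) = 11×L_0(5.1) + 17×L_1(5.1) + 19×L_2(5.1) + (-15)×L_3(5.1)
P(5.1) = 17.308691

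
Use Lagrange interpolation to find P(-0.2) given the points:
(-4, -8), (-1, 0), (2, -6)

Lagrange interpolation formula:
P(x) = Σ yᵢ × Lᵢ(x)
where Lᵢ(x) = Π_{j≠i} (x - xⱼ)/(xᵢ - xⱼ)

L_0(-0.2) = (-0.2 - (-1))/(-4 - (-1)) × (-0.2 - 2)/(-4 - 2) = -0.097778
L_1(-0.2) = (-0.2 - (-4))/(-1 - (-4)) × (-0.2 - 2)/(-1 - 2) = 0.928889
L_2(-0.2) = (-0.2 - (-4))/(2 - (-4)) × (-0.2 - (-1))/(2 - (-1)) = 0.168889

P(-0.2) = (-8)×L_0(-0.2) + 0×L_1(-0.2) + (-6)×L_2(-0.2)
P(-0.2) = -0.231111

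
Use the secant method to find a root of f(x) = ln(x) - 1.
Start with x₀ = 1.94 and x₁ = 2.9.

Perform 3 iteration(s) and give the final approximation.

f(x) = ln(x) - 1
x₀ = 1.94, x₁ = 2.9

Secant formula: x_{n+1} = x_n - f(x_n)(x_n - x_{n-1})/(f(x_n) - f(x_{n-1}))

Iteration 1:
  f(1.940000) = -0.337312
  f(2.900000) = 0.064711
  x_2 = 2.900000 - 0.064711×(2.900000 - 1.940000)/(0.064711 - (-0.337312))
       = 2.745476
Iteration 2:
  f(2.900000) = 0.064711
  f(2.745476) = 0.009954
  x_3 = 2.745476 - 0.009954×(2.745476 - 2.900000)/(0.009954 - 0.064711)
       = 2.717384
Iteration 3:
  f(2.745476) = 0.009954
  f(2.717384) = -0.000330
  x_4 = 2.717384 - (-0.000330)×(2.717384 - 2.745476)/(-0.000330 - 0.009954)
       = 2.718286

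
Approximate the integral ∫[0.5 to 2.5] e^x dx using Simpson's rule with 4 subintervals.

f(x) = e^x
a = 0.5, b = 2.5, n = 4
h = (b - a)/n = 0.500000

Simpson's rule: (h/3)[f(x₀) + 4f(x₁) + 2f(x₂) + ... + f(xₙ)]

x_0 = 0.5000, f(x_0) = 1.648721, coefficient = 1
x_1 = 1.0000, f(x_1) = 2.718282, coefficient = 4
x_2 = 1.5000, f(x_2) = 4.481689, coefficient = 2
x_3 = 2.0000, f(x_3) = 7.389056, coefficient = 4
x_4 = 2.5000, f(x_4) = 12.182494, coefficient = 1

I ≈ (0.500000/3) × 63.223945 = 10.537324
Exact value: 10.533773
Error: 0.003551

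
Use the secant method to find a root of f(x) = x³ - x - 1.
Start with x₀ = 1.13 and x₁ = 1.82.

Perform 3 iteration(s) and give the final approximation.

f(x) = x³ - x - 1
x₀ = 1.13, x₁ = 1.82

Secant formula: x_{n+1} = x_n - f(x_n)(x_n - x_{n-1})/(f(x_n) - f(x_{n-1}))

Iteration 1:
  f(1.130000) = -0.687103
  f(1.820000) = 3.208568
  x_2 = 1.820000 - 3.208568×(1.820000 - 1.130000)/(3.208568 - (-0.687103))
       = 1.251699
Iteration 2:
  f(1.820000) = 3.208568
  f(1.251699) = -0.290597
  x_3 = 1.251699 - (-0.290597)×(1.251699 - 1.820000)/(-0.290597 - 3.208568)
       = 1.298895
Iteration 3:
  f(1.251699) = -0.290597
  f(1.298895) = -0.107491
  x_4 = 1.298895 - (-0.107491)×(1.298895 - 1.251699)/(-0.107491 - (-0.290597))
       = 1.326601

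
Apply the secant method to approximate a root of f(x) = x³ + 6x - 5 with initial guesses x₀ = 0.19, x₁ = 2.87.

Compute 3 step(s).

f(x) = x³ + 6x - 5
x₀ = 0.19, x₁ = 2.87

Secant formula: x_{n+1} = x_n - f(x_n)(x_n - x_{n-1})/(f(x_n) - f(x_{n-1}))

Iteration 1:
  f(0.190000) = -3.853141
  f(2.870000) = 35.859903
  x_2 = 2.870000 - 35.859903×(2.870000 - 0.190000)/(35.859903 - (-3.853141))
       = 0.450026
Iteration 2:
  f(2.870000) = 35.859903
  f(0.450026) = -2.208704
  x_3 = 0.450026 - (-2.208704)×(0.450026 - 2.870000)/(-2.208704 - 35.859903)
       = 0.590430
Iteration 3:
  f(0.450026) = -2.208704
  f(0.590430) = -1.251589
  x_4 = 0.590430 - (-1.251589)×(0.590430 - 0.450026)/(-1.251589 - (-2.208704))
       = 0.774033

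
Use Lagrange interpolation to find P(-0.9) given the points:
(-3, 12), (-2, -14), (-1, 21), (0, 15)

Lagrange interpolation formula:
P(x) = Σ yᵢ × Lᵢ(x)
where Lᵢ(x) = Π_{j≠i} (x - xⱼ)/(xᵢ - xⱼ)

L_0(-0.9) = (-0.9 - (-2))/(-3 - (-2)) × (-0.9 - (-1))/(-3 - (-1)) × (-0.9 - 0)/(-3 - 0) = 0.016500
L_1(-0.9) = (-0.9 - (-3))/(-2 - (-3)) × (-0.9 - (-1))/(-2 - (-1)) × (-0.9 - 0)/(-2 - 0) = -0.094500
L_2(-0.9) = (-0.9 - (-3))/(-1 - (-3)) × (-0.9 - (-2))/(-1 - (-2)) × (-0.9 - 0)/(-1 - 0) = 1.039500
L_3(-0.9) = (-0.9 - (-3))/(0 - (-3)) × (-0.9 - (-2))/(0 - (-2)) × (-0.9 - (-1))/(0 - (-1)) = 0.038500

P(-0.9) = 12×L_0(-0.9) + (-14)×L_1(-0.9) + 21×L_2(-0.9) + 15×L_3(-0.9)
P(-0.9) = 23.928000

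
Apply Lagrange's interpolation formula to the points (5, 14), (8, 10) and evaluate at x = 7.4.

Lagrange interpolation formula:
P(x) = Σ yᵢ × Lᵢ(x)
where Lᵢ(x) = Π_{j≠i} (x - xⱼ)/(xᵢ - xⱼ)

L_0(7.4) = (7.4 - 8)/(5 - 8) = 0.200000
L_1(7.4) = (7.4 - 5)/(8 - 5) = 0.800000

P(7.4) = 14×L_0(7.4) + 10×L_1(7.4)
P(7.4) = 10.800000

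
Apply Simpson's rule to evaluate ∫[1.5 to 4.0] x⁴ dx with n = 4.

f(x) = x⁴
a = 1.5, b = 4.0, n = 4
h = (b - a)/n = 0.625000

Simpson's rule: (h/3)[f(x₀) + 4f(x₁) + 2f(x₂) + ... + f(xₙ)]

x_0 = 1.5000, f(x_0) = 5.062500, coefficient = 1
x_1 = 2.1250, f(x_1) = 20.390869, coefficient = 4
x_2 = 2.7500, f(x_2) = 57.191406, coefficient = 2
x_3 = 3.3750, f(x_3) = 129.746338, coefficient = 4
x_4 = 4.0000, f(x_4) = 256.000000, coefficient = 1

I ≈ (0.625000/3) × 975.994141 = 203.332113
Exact value: 203.281250
Error: 0.050863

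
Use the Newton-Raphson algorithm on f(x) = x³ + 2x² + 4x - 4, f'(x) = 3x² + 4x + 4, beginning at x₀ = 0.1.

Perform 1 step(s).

f(x) = x³ + 2x² + 4x - 4
f'(x) = 3x² + 4x + 4
x₀ = 0.1

Newton-Raphson formula: x_{n+1} = x_n - f(x_n)/f'(x_n)

Iteration 1:
  f(0.100000) = -3.579000
  f'(0.100000) = 4.430000
  x_1 = 0.100000 - (-3.579000)/4.430000 = 0.907901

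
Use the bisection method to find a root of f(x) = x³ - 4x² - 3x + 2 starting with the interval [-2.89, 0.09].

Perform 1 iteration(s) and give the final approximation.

f(x) = x³ - 4x² - 3x + 2
Initial interval: [-2.89, 0.09]

Iteration 1:
  c_1 = (-2.890000 + 0.090000)/2 = -1.400000
  f(c_1) = f(-1.400000) = -4.384000
  f(a) × f(c) ≥ 0, new interval: [-1.400000, 0.090000]

After 1 iteration(s), the approximation is c_1 = -1.400000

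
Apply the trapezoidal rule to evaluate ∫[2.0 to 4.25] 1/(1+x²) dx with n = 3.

f(x) = 1/(1+x²)
a = 2.0, b = 4.25, n = 3
h = (b - a)/n = 0.750000

Trapezoidal rule: (h/2)[f(x₀) + 2f(x₁) + 2f(x₂) + ... + f(xₙ)]

x_0 = 2.0000, f(x_0) = 0.200000, coefficient = 1
x_1 = 2.7500, f(x_1) = 0.116788, coefficient = 2
x_2 = 3.5000, f(x_2) = 0.075472, coefficient = 2
x_3 = 4.2500, f(x_3) = 0.052459, coefficient = 1

I ≈ (0.750000/2) × 0.636979 = 0.238867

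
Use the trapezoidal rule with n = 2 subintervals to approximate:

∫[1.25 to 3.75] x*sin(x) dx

f(x) = x*sin(x)
a = 1.25, b = 3.75, n = 2
h = (b - a)/n = 1.250000

Trapezoidal rule: (h/2)[f(x₀) + 2f(x₁) + 2f(x₂) + ... + f(xₙ)]

x_0 = 1.2500, f(x_0) = 1.186231, coefficient = 1
x_1 = 2.5000, f(x_1) = 1.496180, coefficient = 2
x_2 = 3.7500, f(x_2) = -2.143355, coefficient = 1

I ≈ (1.250000/2) × 2.035237 = 1.272023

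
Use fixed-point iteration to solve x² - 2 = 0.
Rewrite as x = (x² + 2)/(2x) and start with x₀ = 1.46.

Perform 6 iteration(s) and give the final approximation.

Equation: x² - 2 = 0
Fixed-point form: x = (x² + 2)/(2x)
x₀ = 1.46

x_1 = g(1.460000) = 1.414932
x_2 = g(1.414932) = 1.414214
x_3 = g(1.414214) = 1.414214
x_4 = g(1.414214) = 1.414214
x_5 = g(1.414214) = 1.414214
x_6 = g(1.414214) = 1.414214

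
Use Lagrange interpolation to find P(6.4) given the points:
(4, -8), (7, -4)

Lagrange interpolation formula:
P(x) = Σ yᵢ × Lᵢ(x)
where Lᵢ(x) = Π_{j≠i} (x - xⱼ)/(xᵢ - xⱼ)

L_0(6.4) = (6.4 - 7)/(4 - 7) = 0.200000
L_1(6.4) = (6.4 - 4)/(7 - 4) = 0.800000

P(6.4) = (-8)×L_0(6.4) + (-4)×L_1(6.4)
P(6.4) = -4.800000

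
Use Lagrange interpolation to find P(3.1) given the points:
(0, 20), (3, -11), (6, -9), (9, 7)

Lagrange interpolation formula:
P(x) = Σ yᵢ × Lᵢ(x)
where Lᵢ(x) = Π_{j≠i} (x - xⱼ)/(xᵢ - xⱼ)

L_0(3.1) = (3.1 - 3)/(0 - 3) × (3.1 - 6)/(0 - 6) × (3.1 - 9)/(0 - 9) = -0.010562
L_1(3.1) = (3.1 - 0)/(3 - 0) × (3.1 - 6)/(3 - 6) × (3.1 - 9)/(3 - 9) = 0.982241
L_2(3.1) = (3.1 - 0)/(6 - 0) × (3.1 - 3)/(6 - 3) × (3.1 - 9)/(6 - 9) = 0.033870
L_3(3.1) = (3.1 - 0)/(9 - 0) × (3.1 - 3)/(9 - 3) × (3.1 - 6)/(9 - 6) = -0.005549

P(3.1) = 20×L_0(3.1) + (-11)×L_1(3.1) + (-9)×L_2(3.1) + 7×L_3(3.1)
P(3.1) = -11.359562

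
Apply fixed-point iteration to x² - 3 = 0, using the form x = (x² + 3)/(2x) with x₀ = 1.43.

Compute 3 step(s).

Equation: x² - 3 = 0
Fixed-point form: x = (x² + 3)/(2x)
x₀ = 1.43

x_1 = g(1.430000) = 1.763951
x_2 = g(1.763951) = 1.732339
x_3 = g(1.732339) = 1.732051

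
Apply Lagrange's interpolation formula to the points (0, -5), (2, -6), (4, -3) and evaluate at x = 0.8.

Lagrange interpolation formula:
P(x) = Σ yᵢ × Lᵢ(x)
where Lᵢ(x) = Π_{j≠i} (x - xⱼ)/(xᵢ - xⱼ)

L_0(0.8) = (0.8 - 2)/(0 - 2) × (0.8 - 4)/(0 - 4) = 0.480000
L_1(0.8) = (0.8 - 0)/(2 - 0) × (0.8 - 4)/(2 - 4) = 0.640000
L_2(0.8) = (0.8 - 0)/(4 - 0) × (0.8 - 2)/(4 - 2) = -0.120000

P(0.8) = (-5)×L_0(0.8) + (-6)×L_1(0.8) + (-3)×L_2(0.8)
P(0.8) = -5.880000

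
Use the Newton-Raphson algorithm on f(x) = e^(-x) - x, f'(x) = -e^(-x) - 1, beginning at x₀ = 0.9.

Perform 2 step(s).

f(x) = e^(-x) - x
f'(x) = -e^(-x) - 1
x₀ = 0.9

Newton-Raphson formula: x_{n+1} = x_n - f(x_n)/f'(x_n)

Iteration 1:
  f(0.900000) = -0.493430
  f'(0.900000) = -1.406570
  x_1 = 0.900000 - (-0.493430)/(-1.406570) = 0.549196
Iteration 2:
  f(0.549196) = 0.028218
  f'(0.549196) = -1.577414
  x_2 = 0.549196 - 0.028218/(-1.577414) = 0.567085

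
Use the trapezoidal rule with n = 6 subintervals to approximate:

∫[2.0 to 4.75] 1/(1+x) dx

f(x) = 1/(1+x)
a = 2.0, b = 4.75, n = 6
h = (b - a)/n = 0.458333

Trapezoidal rule: (h/2)[f(x₀) + 2f(x₁) + 2f(x₂) + ... + f(xₙ)]

x_0 = 2.0000, f(x_0) = 0.333333, coefficient = 1
x_1 = 2.4583, f(x_1) = 0.289157, coefficient = 2
x_2 = 2.9167, f(x_2) = 0.255319, coefficient = 2
x_3 = 3.3750, f(x_3) = 0.228571, coefficient = 2
x_4 = 3.8333, f(x_4) = 0.206897, coefficient = 2
x_5 = 4.2917, f(x_5) = 0.188976, coefficient = 2
x_6 = 4.7500, f(x_6) = 0.173913, coefficient = 1

I ≈ (0.458333/2) × 2.845087 = 0.651999
Exact value: 0.650588
Error: 0.001411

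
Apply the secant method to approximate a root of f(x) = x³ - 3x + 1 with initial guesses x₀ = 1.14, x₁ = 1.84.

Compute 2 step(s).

f(x) = x³ - 3x + 1
x₀ = 1.14, x₁ = 1.84

Secant formula: x_{n+1} = x_n - f(x_n)(x_n - x_{n-1})/(f(x_n) - f(x_{n-1}))

Iteration 1:
  f(1.140000) = -0.938456
  f(1.840000) = 1.709504
  x_2 = 1.840000 - 1.709504×(1.840000 - 1.140000)/(1.709504 - (-0.938456))
       = 1.388085
Iteration 2:
  f(1.840000) = 1.709504
  f(1.388085) = -0.489721
  x_3 = 1.388085 - (-0.489721)×(1.388085 - 1.840000)/(-0.489721 - 1.709504)
       = 1.488717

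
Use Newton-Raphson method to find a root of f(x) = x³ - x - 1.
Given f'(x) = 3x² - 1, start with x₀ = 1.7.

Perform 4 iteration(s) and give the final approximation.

f(x) = x³ - x - 1
f'(x) = 3x² - 1
x₀ = 1.7

Newton-Raphson formula: x_{n+1} = x_n - f(x_n)/f'(x_n)

Iteration 1:
  f(1.700000) = 2.213000
  f'(1.700000) = 7.670000
  x_1 = 1.700000 - 2.213000/7.670000 = 1.411473
Iteration 2:
  f(1.411473) = 0.400544
  f'(1.411473) = 4.976770
  x_2 = 1.411473 - 0.400544/4.976770 = 1.330991
Iteration 3:
  f(1.330991) = 0.026907
  f'(1.330991) = 4.314608
  x_3 = 1.330991 - 0.026907/4.314608 = 1.324754
Iteration 4:
  f(1.324754) = 0.000155
  f'(1.324754) = 4.264922
  x_4 = 1.324754 - 0.000155/4.264922 = 1.324718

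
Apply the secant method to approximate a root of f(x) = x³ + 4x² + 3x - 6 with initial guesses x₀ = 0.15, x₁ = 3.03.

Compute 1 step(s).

f(x) = x³ + 4x² + 3x - 6
x₀ = 0.15, x₁ = 3.03

Secant formula: x_{n+1} = x_n - f(x_n)(x_n - x_{n-1})/(f(x_n) - f(x_{n-1}))

Iteration 1:
  f(0.150000) = -5.456625
  f(3.030000) = 67.631727
  x_2 = 3.030000 - 67.631727×(3.030000 - 0.150000)/(67.631727 - (-5.456625))
       = 0.365015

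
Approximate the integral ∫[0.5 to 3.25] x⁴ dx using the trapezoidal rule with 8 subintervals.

f(x) = x⁴
a = 0.5, b = 3.25, n = 8
h = (b - a)/n = 0.343750

Trapezoidal rule: (h/2)[f(x₀) + 2f(x₁) + 2f(x₂) + ... + f(xₙ)]

x_0 = 0.5000, f(x_0) = 0.062500, coefficient = 1
x_1 = 0.8438, f(x_1) = 0.506822, coefficient = 2
x_2 = 1.1875, f(x_2) = 1.988541, coefficient = 2
x_3 = 1.5312, f(x_3) = 5.497743, coefficient = 2
x_4 = 1.8750, f(x_4) = 12.359619, coefficient = 2
x_5 = 2.2188, f(x_5) = 24.234468, coefficient = 2
x_6 = 2.5625, f(x_6) = 43.117691, coefficient = 2
x_7 = 2.9062, f(x_7) = 71.339799, coefficient = 2
x_8 = 3.2500, f(x_8) = 111.566406, coefficient = 1

I ≈ (0.343750/2) × 429.718269 = 73.857828
Exact value: 72.511914
Error: 1.345913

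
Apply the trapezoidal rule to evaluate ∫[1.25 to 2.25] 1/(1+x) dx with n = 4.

f(x) = 1/(1+x)
a = 1.25, b = 2.25, n = 4
h = (b - a)/n = 0.250000

Trapezoidal rule: (h/2)[f(x₀) + 2f(x₁) + 2f(x₂) + ... + f(xₙ)]

x_0 = 1.2500, f(x_0) = 0.444444, coefficient = 1
x_1 = 1.5000, f(x_1) = 0.400000, coefficient = 2
x_2 = 1.7500, f(x_2) = 0.363636, coefficient = 2
x_3 = 2.0000, f(x_3) = 0.333333, coefficient = 2
x_4 = 2.2500, f(x_4) = 0.307692, coefficient = 1

I ≈ (0.250000/2) × 2.946076 = 0.368260
Exact value: 0.367725
Error: 0.000535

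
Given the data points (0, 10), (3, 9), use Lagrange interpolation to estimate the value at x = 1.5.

Lagrange interpolation formula:
P(x) = Σ yᵢ × Lᵢ(x)
where Lᵢ(x) = Π_{j≠i} (x - xⱼ)/(xᵢ - xⱼ)

L_0(1.5) = (1.5 - 3)/(0 - 3) = 0.500000
L_1(1.5) = (1.5 - 0)/(3 - 0) = 0.500000

P(1.5) = 10×L_0(1.5) + 9×L_1(1.5)
P(1.5) = 9.500000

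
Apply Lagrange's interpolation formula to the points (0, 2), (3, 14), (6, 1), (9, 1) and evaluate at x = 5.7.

Lagrange interpolation formula:
P(x) = Σ yᵢ × Lᵢ(x)
where Lᵢ(x) = Π_{j≠i} (x - xⱼ)/(xᵢ - xⱼ)

L_0(5.7) = (5.7 - 3)/(0 - 3) × (5.7 - 6)/(0 - 6) × (5.7 - 9)/(0 - 9) = -0.016500
L_1(5.7) = (5.7 - 0)/(3 - 0) × (5.7 - 6)/(3 - 6) × (5.7 - 9)/(3 - 9) = 0.104500
L_2(5.7) = (5.7 - 0)/(6 - 0) × (5.7 - 3)/(6 - 3) × (5.7 - 9)/(6 - 9) = 0.940500
L_3(5.7) = (5.7 - 0)/(9 - 0) × (5.7 - 3)/(9 - 3) × (5.7 - 6)/(9 - 6) = -0.028500

P(5.7) = 2×L_0(5.7) + 14×L_1(5.7) + 1×L_2(5.7) + 1×L_3(5.7)
P(5.7) = 2.342000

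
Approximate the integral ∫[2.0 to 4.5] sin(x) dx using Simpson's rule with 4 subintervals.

f(x) = sin(x)
a = 2.0, b = 4.5, n = 4
h = (b - a)/n = 0.625000

Simpson's rule: (h/3)[f(x₀) + 4f(x₁) + 2f(x₂) + ... + f(xₙ)]

x_0 = 2.0000, f(x_0) = 0.909297, coefficient = 1
x_1 = 2.6250, f(x_1) = 0.493920, coefficient = 4
x_2 = 3.2500, f(x_2) = -0.108195, coefficient = 2
x_3 = 3.8750, f(x_3) = -0.669405, coefficient = 4
x_4 = 4.5000, f(x_4) = -0.977530, coefficient = 1

I ≈ (0.625000/3) × -0.986561 = -0.205534
Exact value: -0.205351
Error: 0.000183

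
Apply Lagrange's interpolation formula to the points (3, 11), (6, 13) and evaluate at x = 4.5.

Lagrange interpolation formula:
P(x) = Σ yᵢ × Lᵢ(x)
where Lᵢ(x) = Π_{j≠i} (x - xⱼ)/(xᵢ - xⱼ)

L_0(4.5) = (4.5 - 6)/(3 - 6) = 0.500000
L_1(4.5) = (4.5 - 3)/(6 - 3) = 0.500000

P(4.5) = 11×L_0(4.5) + 13×L_1(4.5)
P(4.5) = 12.000000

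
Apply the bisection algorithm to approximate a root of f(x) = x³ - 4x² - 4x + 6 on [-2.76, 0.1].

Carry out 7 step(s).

f(x) = x³ - 4x² - 4x + 6
Initial interval: [-2.76, 0.1]

Iteration 1:
  c_1 = (-2.760000 + 0.100000)/2 = -1.330000
  f(c_1) = f(-1.330000) = 1.891763
  f(a) × f(c) < 0, new interval: [-2.760000, -1.330000]
Iteration 2:
  c_2 = (-2.760000 + (-1.330000))/2 = -2.045000
  f(c_2) = f(-2.045000) = -11.100341
  f(a) × f(c) ≥ 0, new interval: [-2.045000, -1.330000]
Iteration 3:
  c_3 = (-2.045000 + (-1.330000))/2 = -1.687500
  f(c_3) = f(-1.687500) = -3.446045
  f(a) × f(c) ≥ 0, new interval: [-1.687500, -1.330000]
Iteration 4:
  c_4 = (-1.687500 + (-1.330000))/2 = -1.508750
  f(c_4) = f(-1.508750) = -0.504714
  f(a) × f(c) ≥ 0, new interval: [-1.508750, -1.330000]
Iteration 5:
  c_5 = (-1.508750 + (-1.330000))/2 = -1.419375
  f(c_5) = f(-1.419375) = 0.759490
  f(a) × f(c) < 0, new interval: [-1.508750, -1.419375]
Iteration 6:
  c_6 = (-1.508750 + (-1.419375))/2 = -1.464063
  f(c_6) = f(-1.464063) = 0.144147
  f(a) × f(c) < 0, new interval: [-1.508750, -1.464063]
Iteration 7:
  c_7 = (-1.508750 + (-1.464063))/2 = -1.486406
  f(c_7) = f(-1.486406) = -0.176060
  f(a) × f(c) ≥ 0, new interval: [-1.486406, -1.464063]

After 7 iteration(s), the approximation is c_7 = -1.486406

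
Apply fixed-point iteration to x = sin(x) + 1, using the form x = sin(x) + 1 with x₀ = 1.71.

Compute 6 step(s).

Equation: x = sin(x) + 1
Fixed-point form: x = sin(x) + 1
x₀ = 1.71

x_1 = g(1.710000) = 1.990327
x_2 = g(1.990327) = 1.913280
x_3 = g(1.913280) = 1.941923
x_4 = g(1.941923) = 1.931919
x_5 = g(1.931919) = 1.935501
x_6 = g(1.935501) = 1.934229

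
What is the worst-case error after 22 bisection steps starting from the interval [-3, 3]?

Bisection error bound: |error| ≤ (b-a)/2^n
|error| ≤ (3 - (-3))/2^22 = 6/2^22
|error| ≤ 0.0000014305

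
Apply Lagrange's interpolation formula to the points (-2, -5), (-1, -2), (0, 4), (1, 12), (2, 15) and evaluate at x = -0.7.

Lagrange interpolation formula:
P(x) = Σ yᵢ × Lᵢ(x)
where Lᵢ(x) = Π_{j≠i} (x - xⱼ)/(xᵢ - xⱼ)

L_0(-0.7) = (-0.7 - (-1))/(-2 - (-1)) × (-0.7 - 0)/(-2 - 0) × (-0.7 - 1)/(-2 - 1) × (-0.7 - 2)/(-2 - 2) = -0.040163
L_1(-0.7) = (-0.7 - (-2))/(-1 - (-2)) × (-0.7 - 0)/(-1 - 0) × (-0.7 - 1)/(-1 - 1) × (-0.7 - 2)/(-1 - 2) = 0.696150
L_2(-0.7) = (-0.7 - (-2))/(0 - (-2)) × (-0.7 - (-1))/(0 - (-1)) × (-0.7 - 1)/(0 - 1) × (-0.7 - 2)/(0 - 2) = 0.447525
L_3(-0.7) = (-0.7 - (-2))/(1 - (-2)) × (-0.7 - (-1))/(1 - (-1)) × (-0.7 - 0)/(1 - 0) × (-0.7 - 2)/(1 - 2) = -0.122850
L_4(-0.7) = (-0.7 - (-2))/(2 - (-2)) × (-0.7 - (-1))/(2 - (-1)) × (-0.7 - 0)/(2 - 0) × (-0.7 - 1)/(2 - 1) = 0.019338

P(-0.7) = (-5)×L_0(-0.7) + (-2)×L_1(-0.7) + 4×L_2(-0.7) + 12×L_3(-0.7) + 15×L_4(-0.7)
P(-0.7) = -0.585525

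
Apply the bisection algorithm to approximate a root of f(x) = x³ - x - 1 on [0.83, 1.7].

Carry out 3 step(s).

f(x) = x³ - x - 1
Initial interval: [0.83, 1.7]

Iteration 1:
  c_1 = (0.830000 + 1.700000)/2 = 1.265000
  f(c_1) = f(1.265000) = -0.240715
  f(a) × f(c) ≥ 0, new interval: [1.265000, 1.700000]
Iteration 2:
  c_2 = (1.265000 + 1.700000)/2 = 1.482500
  f(c_2) = f(1.482500) = 0.775748
  f(a) × f(c) < 0, new interval: [1.265000, 1.482500]
Iteration 3:
  c_3 = (1.265000 + 1.482500)/2 = 1.373750
  f(c_3) = f(1.373750) = 0.218776
  f(a) × f(c) < 0, new interval: [1.265000, 1.373750]

After 3 iteration(s), the approximation is c_3 = 1.373750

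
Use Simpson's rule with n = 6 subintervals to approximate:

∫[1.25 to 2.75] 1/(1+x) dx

f(x) = 1/(1+x)
a = 1.25, b = 2.75, n = 6
h = (b - a)/n = 0.250000

Simpson's rule: (h/3)[f(x₀) + 4f(x₁) + 2f(x₂) + ... + f(xₙ)]

x_0 = 1.2500, f(x_0) = 0.444444, coefficient = 1
x_1 = 1.5000, f(x_1) = 0.400000, coefficient = 4
x_2 = 1.7500, f(x_2) = 0.363636, coefficient = 2
x_3 = 2.0000, f(x_3) = 0.333333, coefficient = 4
x_4 = 2.2500, f(x_4) = 0.307692, coefficient = 2
x_5 = 2.5000, f(x_5) = 0.285714, coefficient = 4
x_6 = 2.7500, f(x_6) = 0.266667, coefficient = 1

I ≈ (0.250000/3) × 6.129959 = 0.510830
Exact value: 0.510826
Error: 0.000004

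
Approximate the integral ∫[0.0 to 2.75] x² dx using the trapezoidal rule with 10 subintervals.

f(x) = x²
a = 0.0, b = 2.75, n = 10
h = (b - a)/n = 0.275000

Trapezoidal rule: (h/2)[f(x₀) + 2f(x₁) + 2f(x₂) + ... + f(xₙ)]

x_0 = 0.0000, f(x_0) = 0.000000, coefficient = 1
x_1 = 0.2750, f(x_1) = 0.075625, coefficient = 2
x_2 = 0.5500, f(x_2) = 0.302500, coefficient = 2
x_3 = 0.8250, f(x_3) = 0.680625, coefficient = 2
x_4 = 1.1000, f(x_4) = 1.210000, coefficient = 2
x_5 = 1.3750, f(x_5) = 1.890625, coefficient = 2
x_6 = 1.6500, f(x_6) = 2.722500, coefficient = 2
x_7 = 1.9250, f(x_7) = 3.705625, coefficient = 2
x_8 = 2.2000, f(x_8) = 4.840000, coefficient = 2
x_9 = 2.4750, f(x_9) = 6.125625, coefficient = 2
x_10 = 2.7500, f(x_10) = 7.562500, coefficient = 1

I ≈ (0.275000/2) × 50.668750 = 6.966953
Exact value: 6.932292
Error: 0.034661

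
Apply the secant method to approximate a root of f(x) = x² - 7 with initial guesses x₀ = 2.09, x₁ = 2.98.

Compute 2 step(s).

f(x) = x² - 7
x₀ = 2.09, x₁ = 2.98

Secant formula: x_{n+1} = x_n - f(x_n)(x_n - x_{n-1})/(f(x_n) - f(x_{n-1}))

Iteration 1:
  f(2.090000) = -2.631900
  f(2.980000) = 1.880400
  x_2 = 2.980000 - 1.880400×(2.980000 - 2.090000)/(1.880400 - (-2.631900))
       = 2.609112
Iteration 2:
  f(2.980000) = 1.880400
  f(2.609112) = -0.192532
  x_3 = 2.609112 - (-0.192532)×(2.609112 - 2.980000)/(-0.192532 - 1.880400)
       = 2.643560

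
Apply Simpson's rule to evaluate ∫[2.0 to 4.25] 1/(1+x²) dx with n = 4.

f(x) = 1/(1+x²)
a = 2.0, b = 4.25, n = 4
h = (b - a)/n = 0.562500

Simpson's rule: (h/3)[f(x₀) + 4f(x₁) + 2f(x₂) + ... + f(xₙ)]

x_0 = 2.0000, f(x_0) = 0.200000, coefficient = 1
x_1 = 2.5625, f(x_1) = 0.132163, coefficient = 4
x_2 = 3.1250, f(x_2) = 0.092888, coefficient = 2
x_3 = 3.6875, f(x_3) = 0.068504, coefficient = 4
x_4 = 4.2500, f(x_4) = 0.052459, coefficient = 1

I ≈ (0.562500/3) × 1.240905 = 0.232670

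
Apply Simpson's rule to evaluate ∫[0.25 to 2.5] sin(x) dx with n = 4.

f(x) = sin(x)
a = 0.25, b = 2.5, n = 4
h = (b - a)/n = 0.562500

Simpson's rule: (h/3)[f(x₀) + 4f(x₁) + 2f(x₂) + ... + f(xₙ)]

x_0 = 0.2500, f(x_0) = 0.247404, coefficient = 1
x_1 = 0.8125, f(x_1) = 0.726009, coefficient = 4
x_2 = 1.3750, f(x_2) = 0.980893, coefficient = 2
x_3 = 1.9375, f(x_3) = 0.933514, coefficient = 4
x_4 = 2.5000, f(x_4) = 0.598472, coefficient = 1

I ≈ (0.562500/3) × 9.445754 = 1.771079
Exact value: 1.770056
Error: 0.001023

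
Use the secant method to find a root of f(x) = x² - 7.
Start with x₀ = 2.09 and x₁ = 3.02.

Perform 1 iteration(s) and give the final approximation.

f(x) = x² - 7
x₀ = 2.09, x₁ = 3.02

Secant formula: x_{n+1} = x_n - f(x_n)(x_n - x_{n-1})/(f(x_n) - f(x_{n-1}))

Iteration 1:
  f(2.090000) = -2.631900
  f(3.020000) = 2.120400
  x_2 = 3.020000 - 2.120400×(3.020000 - 2.090000)/(2.120400 - (-2.631900))
       = 2.605049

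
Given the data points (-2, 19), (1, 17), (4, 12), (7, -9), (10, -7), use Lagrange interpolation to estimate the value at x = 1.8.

Lagrange interpolation formula:
P(x) = Σ yᵢ × Lᵢ(x)
where Lᵢ(x) = Π_{j≠i} (x - xⱼ)/(xᵢ - xⱼ)

L_0(1.8) = (1.8 - 1)/(-2 - 1) × (1.8 - 4)/(-2 - 4) × (1.8 - 7)/(-2 - 7) × (1.8 - 10)/(-2 - 10) = -0.038604
L_1(1.8) = (1.8 - (-2))/(1 - (-2)) × (1.8 - 4)/(1 - 4) × (1.8 - 7)/(1 - 7) × (1.8 - 10)/(1 - 10) = 0.733478
L_2(1.8) = (1.8 - (-2))/(4 - (-2)) × (1.8 - 1)/(4 - 1) × (1.8 - 7)/(4 - 7) × (1.8 - 10)/(4 - 10) = 0.400079
L_3(1.8) = (1.8 - (-2))/(7 - (-2)) × (1.8 - 1)/(7 - 1) × (1.8 - 4)/(7 - 4) × (1.8 - 10)/(7 - 10) = -0.112843
L_4(1.8) = (1.8 - (-2))/(10 - (-2)) × (1.8 - 1)/(10 - 1) × (1.8 - 4)/(10 - 4) × (1.8 - 7)/(10 - 7) = 0.017890

P(1.8) = 19×L_0(1.8) + 17×L_1(1.8) + 12×L_2(1.8) + (-9)×L_3(1.8) + (-7)×L_4(1.8)
P(1.8) = 17.426956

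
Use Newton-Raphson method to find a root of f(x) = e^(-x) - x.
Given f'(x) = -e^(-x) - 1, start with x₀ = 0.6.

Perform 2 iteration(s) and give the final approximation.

f(x) = e^(-x) - x
f'(x) = -e^(-x) - 1
x₀ = 0.6

Newton-Raphson formula: x_{n+1} = x_n - f(x_n)/f'(x_n)

Iteration 1:
  f(0.600000) = -0.051188
  f'(0.600000) = -1.548812
  x_1 = 0.600000 - (-0.051188)/(-1.548812) = 0.566950
Iteration 2:
  f(0.566950) = 0.000303
  f'(0.566950) = -1.567253
  x_2 = 0.566950 - 0.000303/(-1.567253) = 0.567143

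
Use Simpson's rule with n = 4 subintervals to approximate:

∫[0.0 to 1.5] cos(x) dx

f(x) = cos(x)
a = 0.0, b = 1.5, n = 4
h = (b - a)/n = 0.375000

Simpson's rule: (h/3)[f(x₀) + 4f(x₁) + 2f(x₂) + ... + f(xₙ)]

x_0 = 0.0000, f(x_0) = 1.000000, coefficient = 1
x_1 = 0.3750, f(x_1) = 0.930508, coefficient = 4
x_2 = 0.7500, f(x_2) = 0.731689, coefficient = 2
x_3 = 1.1250, f(x_3) = 0.431177, coefficient = 4
x_4 = 1.5000, f(x_4) = 0.070737, coefficient = 1

I ≈ (0.375000/3) × 7.980851 = 0.997606
Exact value: 0.997495
Error: 0.000111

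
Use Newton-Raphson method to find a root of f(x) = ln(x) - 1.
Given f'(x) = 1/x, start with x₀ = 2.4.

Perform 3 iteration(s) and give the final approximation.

f(x) = ln(x) - 1
f'(x) = 1/x
x₀ = 2.4

Newton-Raphson formula: x_{n+1} = x_n - f(x_n)/f'(x_n)

Iteration 1:
  f(2.400000) = -0.124531
  f'(2.400000) = 0.416667
  x_1 = 2.400000 - (-0.124531)/0.416667 = 2.698875
Iteration 2:
  f(2.698875) = -0.007165
  f'(2.698875) = 0.370525
  x_2 = 2.698875 - (-0.007165)/0.370525 = 2.718212
Iteration 3:
  f(2.718212) = -0.000026
  f'(2.718212) = 0.367889
  x_3 = 2.718212 - (-0.000026)/0.367889 = 2.718282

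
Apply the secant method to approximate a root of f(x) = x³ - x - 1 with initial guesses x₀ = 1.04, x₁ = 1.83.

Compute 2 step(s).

f(x) = x³ - x - 1
x₀ = 1.04, x₁ = 1.83

Secant formula: x_{n+1} = x_n - f(x_n)(x_n - x_{n-1})/(f(x_n) - f(x_{n-1}))

Iteration 1:
  f(1.040000) = -0.915136
  f(1.830000) = 3.298487
  x_2 = 1.830000 - 3.298487×(1.830000 - 1.040000)/(3.298487 - (-0.915136))
       = 1.211576
Iteration 2:
  f(1.830000) = 3.298487
  f(1.211576) = -0.433083
  x_3 = 1.211576 - (-0.433083)×(1.211576 - 1.830000)/(-0.433083 - 3.298487)
       = 1.283350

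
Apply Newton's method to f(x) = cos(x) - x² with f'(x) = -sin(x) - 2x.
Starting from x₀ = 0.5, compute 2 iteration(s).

f(x) = cos(x) - x²
f'(x) = -sin(x) - 2x
x₀ = 0.5

Newton-Raphson formula: x_{n+1} = x_n - f(x_n)/f'(x_n)

Iteration 1:
  f(0.500000) = 0.627583
  f'(0.500000) = -1.479426
  x_1 = 0.500000 - 0.627583/(-1.479426) = 0.924207
Iteration 2:
  f(0.924207) = -0.251691
  f'(0.924207) = -2.646557
  x_2 = 0.924207 - (-0.251691)/(-2.646557) = 0.829106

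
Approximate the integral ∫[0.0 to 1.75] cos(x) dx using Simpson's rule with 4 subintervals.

f(x) = cos(x)
a = 0.0, b = 1.75, n = 4
h = (b - a)/n = 0.437500

Simpson's rule: (h/3)[f(x₀) + 4f(x₁) + 2f(x₂) + ... + f(xₙ)]

x_0 = 0.0000, f(x_0) = 1.000000, coefficient = 1
x_1 = 0.4375, f(x_1) = 0.905814, coefficient = 4
x_2 = 0.8750, f(x_2) = 0.640997, coefficient = 2
x_3 = 1.3125, f(x_3) = 0.255434, coefficient = 4
x_4 = 1.7500, f(x_4) = -0.178246, coefficient = 1

I ≈ (0.437500/3) × 6.748737 = 0.984191
Exact value: 0.983986
Error: 0.000205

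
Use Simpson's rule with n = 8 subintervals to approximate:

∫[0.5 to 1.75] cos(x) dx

f(x) = cos(x)
a = 0.5, b = 1.75, n = 8
h = (b - a)/n = 0.156250

Simpson's rule: (h/3)[f(x₀) + 4f(x₁) + 2f(x₂) + ... + f(xₙ)]

x_0 = 0.5000, f(x_0) = 0.877583, coefficient = 1
x_1 = 0.6562, f(x_1) = 0.792286, coefficient = 4
x_2 = 0.8125, f(x_2) = 0.687686, coefficient = 2
x_3 = 0.9688, f(x_3) = 0.566330, coefficient = 4
x_4 = 1.1250, f(x_4) = 0.431177, coefficient = 2
x_5 = 1.2812, f(x_5) = 0.285517, coefficient = 4
x_6 = 1.4375, f(x_6) = 0.132902, coefficient = 2
x_7 = 1.5938, f(x_7) = -0.022952, coefficient = 4
x_8 = 1.7500, f(x_8) = -0.178246, coefficient = 1

I ≈ (0.156250/3) × 9.687592 = 0.504562
Exact value: 0.504560
Error: 0.000002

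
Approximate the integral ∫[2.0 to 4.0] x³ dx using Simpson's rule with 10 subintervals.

f(x) = x³
a = 2.0, b = 4.0, n = 10
h = (b - a)/n = 0.200000

Simpson's rule: (h/3)[f(x₀) + 4f(x₁) + 2f(x₂) + ... + f(xₙ)]

x_0 = 2.0000, f(x_0) = 8.000000, coefficient = 1
x_1 = 2.2000, f(x_1) = 10.648000, coefficient = 4
x_2 = 2.4000, f(x_2) = 13.824000, coefficient = 2
x_3 = 2.6000, f(x_3) = 17.576000, coefficient = 4
x_4 = 2.8000, f(x_4) = 21.952000, coefficient = 2
x_5 = 3.0000, f(x_5) = 27.000000, coefficient = 4
x_6 = 3.2000, f(x_6) = 32.768000, coefficient = 2
x_7 = 3.4000, f(x_7) = 39.304000, coefficient = 4
x_8 = 3.6000, f(x_8) = 46.656000, coefficient = 2
x_9 = 3.8000, f(x_9) = 54.872000, coefficient = 4
x_10 = 4.0000, f(x_10) = 64.000000, coefficient = 1

I ≈ (0.200000/3) × 900.000000 = 60.000000
Exact value: 60.000000
Error: 0.000000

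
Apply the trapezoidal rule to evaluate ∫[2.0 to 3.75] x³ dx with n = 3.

f(x) = x³
a = 2.0, b = 3.75, n = 3
h = (b - a)/n = 0.583333

Trapezoidal rule: (h/2)[f(x₀) + 2f(x₁) + 2f(x₂) + ... + f(xₙ)]

x_0 = 2.0000, f(x_0) = 8.000000, coefficient = 1
x_1 = 2.5833, f(x_1) = 17.240162, coefficient = 2
x_2 = 3.1667, f(x_2) = 31.754630, coefficient = 2
x_3 = 3.7500, f(x_3) = 52.734375, coefficient = 1

I ≈ (0.583333/2) × 158.723958 = 46.294488
Exact value: 45.438477
Error: 0.856011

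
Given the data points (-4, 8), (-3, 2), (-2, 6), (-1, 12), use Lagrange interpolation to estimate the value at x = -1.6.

Lagrange interpolation formula:
P(x) = Σ yᵢ × Lᵢ(x)
where Lᵢ(x) = Π_{j≠i} (x - xⱼ)/(xᵢ - xⱼ)

L_0(-1.6) = (-1.6 - (-3))/(-4 - (-3)) × (-1.6 - (-2))/(-4 - (-2)) × (-1.6 - (-1))/(-4 - (-1)) = 0.056000
L_1(-1.6) = (-1.6 - (-4))/(-3 - (-4)) × (-1.6 - (-2))/(-3 - (-2)) × (-1.6 - (-1))/(-3 - (-1)) = -0.288000
L_2(-1.6) = (-1.6 - (-4))/(-2 - (-4)) × (-1.6 - (-3))/(-2 - (-3)) × (-1.6 - (-1))/(-2 - (-1)) = 1.008000
L_3(-1.6) = (-1.6 - (-4))/(-1 - (-4)) × (-1.6 - (-3))/(-1 - (-3)) × (-1.6 - (-2))/(-1 - (-2)) = 0.224000

P(-1.6) = 8×L_0(-1.6) + 2×L_1(-1.6) + 6×L_2(-1.6) + 12×L_3(-1.6)
P(-1.6) = 8.608000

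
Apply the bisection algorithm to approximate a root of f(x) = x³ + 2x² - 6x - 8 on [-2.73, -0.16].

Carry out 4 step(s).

f(x) = x³ + 2x² - 6x - 8
Initial interval: [-2.73, -0.16]

Iteration 1:
  c_1 = (-2.730000 + (-0.160000))/2 = -1.445000
  f(c_1) = f(-1.445000) = 1.828854
  f(a) × f(c) ≥ 0, new interval: [-1.445000, -0.160000]
Iteration 2:
  c_2 = (-1.445000 + (-0.160000))/2 = -0.802500
  f(c_2) = f(-0.802500) = -2.413803
  f(a) × f(c) < 0, new interval: [-1.445000, -0.802500]
Iteration 3:
  c_3 = (-1.445000 + (-0.802500))/2 = -1.123750
  f(c_3) = f(-1.123750) = -0.150959
  f(a) × f(c) < 0, new interval: [-1.445000, -1.123750]
Iteration 4:
  c_4 = (-1.445000 + (-1.123750))/2 = -1.284375
  f(c_4) = f(-1.284375) = 0.886759
  f(a) × f(c) ≥ 0, new interval: [-1.284375, -1.123750]

After 4 iteration(s), the approximation is c_4 = -1.284375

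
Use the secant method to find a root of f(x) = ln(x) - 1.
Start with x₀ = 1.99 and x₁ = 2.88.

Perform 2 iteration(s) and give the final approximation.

f(x) = ln(x) - 1
x₀ = 1.99, x₁ = 2.88

Secant formula: x_{n+1} = x_n - f(x_n)(x_n - x_{n-1})/(f(x_n) - f(x_{n-1}))

Iteration 1:
  f(1.990000) = -0.311865
  f(2.880000) = 0.057790
  x_2 = 2.880000 - 0.057790×(2.880000 - 1.990000)/(0.057790 - (-0.311865))
       = 2.740861
Iteration 2:
  f(2.880000) = 0.057790
  f(2.740861) = 0.008272
  x_3 = 2.740861 - 0.008272×(2.740861 - 2.880000)/(0.008272 - 0.057790)
       = 2.717618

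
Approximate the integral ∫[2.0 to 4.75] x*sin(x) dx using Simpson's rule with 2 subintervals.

f(x) = x*sin(x)
a = 2.0, b = 4.75, n = 2
h = (b - a)/n = 1.375000

Simpson's rule: (h/3)[f(x₀) + 4f(x₁) + 2f(x₂) + ... + f(xₙ)]

x_0 = 2.0000, f(x_0) = 1.818595, coefficient = 1
x_1 = 3.3750, f(x_1) = -0.780617, coefficient = 4
x_2 = 4.7500, f(x_2) = -4.746641, coefficient = 1

I ≈ (1.375000/3) × -6.050512 = -2.773151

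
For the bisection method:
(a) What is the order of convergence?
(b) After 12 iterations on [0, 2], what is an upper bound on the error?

(a) Bisection has linear (order 1) convergence; the error is halved each step.

(b) Error bound = (b-a)/2^n = (2 - 0)/2^{12}
    = 2/2^{12}

(a) 1 (linear); (b) error ≤ 4.88e-04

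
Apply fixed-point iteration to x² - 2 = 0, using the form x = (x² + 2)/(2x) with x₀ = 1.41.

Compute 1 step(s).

Equation: x² - 2 = 0
Fixed-point form: x = (x² + 2)/(2x)
x₀ = 1.41

x_1 = g(1.410000) = 1.414220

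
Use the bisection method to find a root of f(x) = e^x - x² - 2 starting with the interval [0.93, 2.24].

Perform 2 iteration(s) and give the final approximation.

f(x) = e^x - x² - 2
Initial interval: [0.93, 2.24]

Iteration 1:
  c_1 = (0.930000 + 2.240000)/2 = 1.585000
  f(c_1) = f(1.585000) = 0.367066
  f(a) × f(c) < 0, new interval: [0.930000, 1.585000]
Iteration 2:
  c_2 = (0.930000 + 1.585000)/2 = 1.257500
  f(c_2) = f(1.257500) = -0.064687
  f(a) × f(c) ≥ 0, new interval: [1.257500, 1.585000]

After 2 iteration(s), the approximation is c_2 = 1.257500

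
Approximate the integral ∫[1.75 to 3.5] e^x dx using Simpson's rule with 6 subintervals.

f(x) = e^x
a = 1.75, b = 3.5, n = 6
h = (b - a)/n = 0.291667

Simpson's rule: (h/3)[f(x₀) + 4f(x₁) + 2f(x₂) + ... + f(xₙ)]

x_0 = 1.7500, f(x_0) = 5.754603, coefficient = 1
x_1 = 2.0417, f(x_1) = 7.703438, coefficient = 4
x_2 = 2.3333, f(x_2) = 10.312259, coefficient = 2
x_3 = 2.6250, f(x_3) = 13.804574, coefficient = 4
x_4 = 2.9167, f(x_4) = 18.479586, coefficient = 2
x_5 = 3.2083, f(x_5) = 24.737822, coefficient = 4
x_6 = 3.5000, f(x_6) = 33.115452, coefficient = 1

I ≈ (0.291667/3) × 281.437079 = 27.361938
Exact value: 27.360849
Error: 0.001089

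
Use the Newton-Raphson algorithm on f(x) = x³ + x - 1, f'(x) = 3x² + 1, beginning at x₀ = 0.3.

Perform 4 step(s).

f(x) = x³ + x - 1
f'(x) = 3x² + 1
x₀ = 0.3

Newton-Raphson formula: x_{n+1} = x_n - f(x_n)/f'(x_n)

Iteration 1:
  f(0.300000) = -0.673000
  f'(0.300000) = 1.270000
  x_1 = 0.300000 - (-0.673000)/1.270000 = 0.829921
Iteration 2:
  f(0.829921) = 0.401546
  f'(0.829921) = 3.066308
  x_2 = 0.829921 - 0.401546/3.066308 = 0.698967
Iteration 3:
  f(0.698967) = 0.040451
  f'(0.698967) = 2.465665
  x_3 = 0.698967 - 0.040451/2.465665 = 0.682561
Iteration 4:
  f(0.682561) = 0.000560
  f'(0.682561) = 2.397670
  x_4 = 0.682561 - 0.000560/2.397670 = 0.682328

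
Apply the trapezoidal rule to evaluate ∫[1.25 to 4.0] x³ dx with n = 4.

f(x) = x³
a = 1.25, b = 4.0, n = 4
h = (b - a)/n = 0.687500

Trapezoidal rule: (h/2)[f(x₀) + 2f(x₁) + 2f(x₂) + ... + f(xₙ)]

x_0 = 1.2500, f(x_0) = 1.953125, coefficient = 1
x_1 = 1.9375, f(x_1) = 7.273193, coefficient = 2
x_2 = 2.6250, f(x_2) = 18.087891, coefficient = 2
x_3 = 3.3125, f(x_3) = 36.346924, coefficient = 2
x_4 = 4.0000, f(x_4) = 64.000000, coefficient = 1

I ≈ (0.687500/2) × 189.369141 = 65.095642
Exact value: 63.389648
Error: 1.705994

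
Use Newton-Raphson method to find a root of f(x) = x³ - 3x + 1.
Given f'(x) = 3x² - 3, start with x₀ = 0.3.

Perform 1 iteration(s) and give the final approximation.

f(x) = x³ - 3x + 1
f'(x) = 3x² - 3
x₀ = 0.3

Newton-Raphson formula: x_{n+1} = x_n - f(x_n)/f'(x_n)

Iteration 1:
  f(0.300000) = 0.127000
  f'(0.300000) = -2.730000
  x_1 = 0.300000 - 0.127000/(-2.730000) = 0.346520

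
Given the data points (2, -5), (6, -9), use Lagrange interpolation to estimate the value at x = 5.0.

Lagrange interpolation formula:
P(x) = Σ yᵢ × Lᵢ(x)
where Lᵢ(x) = Π_{j≠i} (x - xⱼ)/(xᵢ - xⱼ)

L_0(5.0) = (5.0 - 6)/(2 - 6) = 0.250000
L_1(5.0) = (5.0 - 2)/(6 - 2) = 0.750000

P(5.0) = (-5)×L_0(5.0) + (-9)×L_1(5.0)
P(5.0) = -8.000000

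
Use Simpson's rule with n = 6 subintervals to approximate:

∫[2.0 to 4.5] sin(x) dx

f(x) = sin(x)
a = 2.0, b = 4.5, n = 6
h = (b - a)/n = 0.416667

Simpson's rule: (h/3)[f(x₀) + 4f(x₁) + 2f(x₂) + ... + f(xₙ)]

x_0 = 2.0000, f(x_0) = 0.909297, coefficient = 1
x_1 = 2.4167, f(x_1) = 0.663080, coefficient = 4
x_2 = 2.8333, f(x_2) = 0.303400, coefficient = 2
x_3 = 3.2500, f(x_3) = -0.108195, coefficient = 4
x_4 = 3.6667, f(x_4) = -0.501277, coefficient = 2
x_5 = 4.0833, f(x_5) = -0.808584, coefficient = 4
x_6 = 4.5000, f(x_6) = -0.977530, coefficient = 1

I ≈ (0.416667/3) × -1.478780 = -0.205386
Exact value: -0.205351
Error: 0.000035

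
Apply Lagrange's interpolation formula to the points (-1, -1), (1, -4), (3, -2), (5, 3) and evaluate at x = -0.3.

Lagrange interpolation formula:
P(x) = Σ yᵢ × Lᵢ(x)
where Lᵢ(x) = Π_{j≠i} (x - xⱼ)/(xᵢ - xⱼ)

L_0(-0.3) = (-0.3 - 1)/(-1 - 1) × (-0.3 - 3)/(-1 - 3) × (-0.3 - 5)/(-1 - 5) = 0.473687
L_1(-0.3) = (-0.3 - (-1))/(1 - (-1)) × (-0.3 - 3)/(1 - 3) × (-0.3 - 5)/(1 - 5) = 0.765187
L_2(-0.3) = (-0.3 - (-1))/(3 - (-1)) × (-0.3 - 1)/(3 - 1) × (-0.3 - 5)/(3 - 5) = -0.301437
L_3(-0.3) = (-0.3 - (-1))/(5 - (-1)) × (-0.3 - 1)/(5 - 1) × (-0.3 - 3)/(5 - 3) = 0.062562

P(-0.3) = (-1)×L_0(-0.3) + (-4)×L_1(-0.3) + (-2)×L_2(-0.3) + 3×L_3(-0.3)
P(-0.3) = -2.743875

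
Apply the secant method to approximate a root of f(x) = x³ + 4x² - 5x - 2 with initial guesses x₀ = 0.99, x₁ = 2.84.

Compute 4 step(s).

f(x) = x³ + 4x² - 5x - 2
x₀ = 0.99, x₁ = 2.84

Secant formula: x_{n+1} = x_n - f(x_n)(x_n - x_{n-1})/(f(x_n) - f(x_{n-1}))

Iteration 1:
  f(0.990000) = -2.059301
  f(2.840000) = 38.968704
  x_2 = 2.840000 - 38.968704×(2.840000 - 0.990000)/(38.968704 - (-2.059301))
       = 1.082856
Iteration 2:
  f(2.840000) = 38.968704
  f(1.082856) = -1.454238
  x_3 = 1.082856 - (-1.454238)×(1.082856 - 2.840000)/(-1.454238 - 38.968704)
       = 1.146070
Iteration 3:
  f(1.082856) = -1.454238
  f(1.146070) = -0.971104
  x_4 = 1.146070 - (-0.971104)×(1.146070 - 1.082856)/(-0.971104 - (-1.454238))
       = 1.273132
Iteration 4:
  f(1.146070) = -0.971104
  f(1.273132) = 0.181375
  x_5 = 1.273132 - 0.181375×(1.273132 - 1.146070)/(0.181375 - (-0.971104))
       = 1.253135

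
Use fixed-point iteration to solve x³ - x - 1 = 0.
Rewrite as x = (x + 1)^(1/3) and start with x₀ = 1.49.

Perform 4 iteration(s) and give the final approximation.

Equation: x³ - x - 1 = 0
Fixed-point form: x = (x + 1)^(1/3)
x₀ = 1.49

x_1 = g(1.490000) = 1.355397
x_2 = g(1.355397) = 1.330520
x_3 = g(1.330520) = 1.325819
x_4 = g(1.325819) = 1.324927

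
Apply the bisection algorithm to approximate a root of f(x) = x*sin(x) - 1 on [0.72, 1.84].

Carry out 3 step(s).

f(x) = x*sin(x) - 1
Initial interval: [0.72, 1.84]

Iteration 1:
  c_1 = (0.720000 + 1.840000)/2 = 1.280000
  f(c_1) = f(1.280000) = 0.226260
  f(a) × f(c) < 0, new interval: [0.720000, 1.280000]
Iteration 2:
  c_2 = (0.720000 + 1.280000)/2 = 1.000000
  f(c_2) = f(1.000000) = -0.158529
  f(a) × f(c) ≥ 0, new interval: [1.000000, 1.280000]
Iteration 3:
  c_3 = (1.000000 + 1.280000)/2 = 1.140000
  f(c_3) = f(1.140000) = 0.035842
  f(a) × f(c) < 0, new interval: [1.000000, 1.140000]

After 3 iteration(s), the approximation is c_3 = 1.140000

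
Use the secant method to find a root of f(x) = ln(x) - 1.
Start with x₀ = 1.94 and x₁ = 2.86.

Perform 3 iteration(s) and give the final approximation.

f(x) = ln(x) - 1
x₀ = 1.94, x₁ = 2.86

Secant formula: x_{n+1} = x_n - f(x_n)(x_n - x_{n-1})/(f(x_n) - f(x_{n-1}))

Iteration 1:
  f(1.940000) = -0.337312
  f(2.860000) = 0.050822
  x_2 = 2.860000 - 0.050822×(2.860000 - 1.940000)/(0.050822 - (-0.337312))
       = 2.739537
Iteration 2:
  f(2.860000) = 0.050822
  f(2.739537) = 0.007789
  x_3 = 2.739537 - 0.007789×(2.739537 - 2.860000)/(0.007789 - 0.050822)
       = 2.717733
Iteration 3:
  f(2.739537) = 0.007789
  f(2.717733) = -0.000202
  x_4 = 2.717733 - (-0.000202)×(2.717733 - 2.739537)/(-0.000202 - 0.007789)
       = 2.718284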